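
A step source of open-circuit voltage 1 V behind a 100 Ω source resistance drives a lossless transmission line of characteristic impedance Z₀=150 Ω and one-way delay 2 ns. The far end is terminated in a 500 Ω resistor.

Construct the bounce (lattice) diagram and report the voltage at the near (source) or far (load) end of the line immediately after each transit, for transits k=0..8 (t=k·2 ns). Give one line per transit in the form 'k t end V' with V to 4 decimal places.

Γ_L=0.538462, Γ_S=-0.200000; launch V₁=1·150/250=0.600000
k=0 src: V=0.6000
k=1 load: inc=0.600000, refl=0.600000·0.538462=0.3231; V=0.000000+0.600000+0.323077=0.9231
k=2 src: inc=0.323077, refl=0.323077·-0.200000=-0.0646; V=0.600000+0.323077+-0.064615=0.8585
k=3 load: inc=-0.064615, refl=-0.064615·0.538462=-0.0348; V=0.923077+-0.064615+-0.034793=0.8237
k=4 src: inc=-0.034793, refl=-0.034793·-0.200000=0.0070; V=0.858462+-0.034793+0.006959=0.8306
k=5 load: inc=0.006959, refl=0.006959·0.538462=0.0037; V=0.823669+0.006959+0.003747=0.8344
k=6 src: inc=0.003747, refl=0.003747·-0.200000=-0.0007; V=0.830627+0.003747+-0.000749=0.8336
k=7 load: inc=-0.000749, refl=-0.000749·0.538462=-0.0004; V=0.834374+-0.000749+-0.000404=0.8332
k=8 src: inc=-0.000404, refl=-0.000404·-0.200000=0.0001; V=0.833625+-0.000404+0.000081=0.8333

0 0 source 0.6000
1 2 load 0.9231
2 4 source 0.8585
3 6 load 0.8237
4 8 source 0.8306
5 10 load 0.8344
6 12 source 0.8336
7 14 load 0.8332
8 16 source 0.8333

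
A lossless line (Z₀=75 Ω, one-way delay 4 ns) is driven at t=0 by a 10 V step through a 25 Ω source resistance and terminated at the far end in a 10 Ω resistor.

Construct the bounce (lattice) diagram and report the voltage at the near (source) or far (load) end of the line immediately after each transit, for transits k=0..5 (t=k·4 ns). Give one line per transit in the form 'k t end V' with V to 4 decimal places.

0 0 source 7.5000
1 4 load 1.7647
2 8 source 4.6324
3 12 load 2.4394
4 16 source 3.5359
5 20 load 2.6974

Γ_L=-0.764706, Γ_S=-0.500000; launch V₁=10·75/100=7.500000
k=0 src: V=7.5000
k=1 load: inc=7.500000, refl=7.500000·-0.764706=-5.7353; V=0.000000+7.500000+-5.735294=1.7647
k=2 src: inc=-5.735294, refl=-5.735294·-0.500000=2.8676; V=7.500000+-5.735294+2.867647=4.6324
k=3 load: inc=2.867647, refl=2.867647·-0.764706=-2.1929; V=1.764706+2.867647+-2.192907=2.4394
k=4 src: inc=-2.192907, refl=-2.192907·-0.500000=1.0965; V=4.632353+-2.192907+1.096453=3.5359
k=5 load: inc=1.096453, refl=1.096453·-0.764706=-0.8385; V=2.439446+1.096453+-0.838464=2.6974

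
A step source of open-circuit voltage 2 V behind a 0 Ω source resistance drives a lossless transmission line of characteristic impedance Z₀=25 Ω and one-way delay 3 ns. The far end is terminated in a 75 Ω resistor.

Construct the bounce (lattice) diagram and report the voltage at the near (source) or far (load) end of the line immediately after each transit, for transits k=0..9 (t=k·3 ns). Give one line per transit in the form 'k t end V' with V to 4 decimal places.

Γ_L=0.500000, Γ_S=-1.000000; launch V₁=2·25/25=2.000000
k=0 src: V=2.0000
k=1 load: inc=2.000000, refl=2.000000·0.500000=1.0000; V=0.000000+2.000000+1.000000=3.0000
k=2 src: inc=1.000000, refl=1.000000·-1.000000=-1.0000; V=2.000000+1.000000+-1.000000=2.0000
k=3 load: inc=-1.000000, refl=-1.000000·0.500000=-0.5000; V=3.000000+-1.000000+-0.500000=1.5000
k=4 src: inc=-0.500000, refl=-0.500000·-1.000000=0.5000; V=2.000000+-0.500000+0.500000=2.0000
k=5 load: inc=0.500000, refl=0.500000·0.500000=0.2500; V=1.500000+0.500000+0.250000=2.2500
k=6 src: inc=0.250000, refl=0.250000·-1.000000=-0.2500; V=2.000000+0.250000+-0.250000=2.0000
k=7 load: inc=-0.250000, refl=-0.250000·0.500000=-0.1250; V=2.250000+-0.250000+-0.125000=1.8750
k=8 src: inc=-0.125000, refl=-0.125000·-1.000000=0.1250; V=2.000000+-0.125000+0.125000=2.0000
k=9 load: inc=0.125000, refl=0.125000·0.500000=0.0625; V=1.875000+0.125000+0.062500=2.0625

0 0 source 2.0000
1 3 load 3.0000
2 6 source 2.0000
3 9 load 1.5000
4 12 source 2.0000
5 15 load 2.2500
6 18 source 2.0000
7 21 load 1.8750
8 24 source 2.0000
9 27 load 2.0625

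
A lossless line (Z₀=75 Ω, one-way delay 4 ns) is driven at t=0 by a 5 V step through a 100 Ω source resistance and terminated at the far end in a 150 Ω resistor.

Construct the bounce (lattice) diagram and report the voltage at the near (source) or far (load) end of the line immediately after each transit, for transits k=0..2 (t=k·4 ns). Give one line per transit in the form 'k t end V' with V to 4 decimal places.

Γ_L=0.333333, Γ_S=0.142857; launch V₁=5·75/175=2.142857
k=0 src: V=2.1429
k=1 load: inc=2.142857, refl=2.142857·0.333333=0.7143; V=0.000000+2.142857+0.714286=2.8571
k=2 src: inc=0.714286, refl=0.714286·0.142857=0.1020; V=2.142857+0.714286+0.102041=2.9592

0 0 source 2.1429
1 4 load 2.8571
2 8 source 2.9592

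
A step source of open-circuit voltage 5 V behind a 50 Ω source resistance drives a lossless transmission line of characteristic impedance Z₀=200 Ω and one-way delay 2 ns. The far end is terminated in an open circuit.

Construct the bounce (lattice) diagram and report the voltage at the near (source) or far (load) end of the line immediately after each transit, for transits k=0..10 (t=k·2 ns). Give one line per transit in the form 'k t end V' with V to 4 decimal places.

Γ_L=1.000000, Γ_S=-0.600000; launch V₁=5·200/250=4.000000
k=0 src: V=4.0000
k=1 load: inc=4.000000, refl=4.000000·1.000000=4.0000; V=0.000000+4.000000+4.000000=8.0000
k=2 src: inc=4.000000, refl=4.000000·-0.600000=-2.4000; V=4.000000+4.000000+-2.400000=5.6000
k=3 load: inc=-2.400000, refl=-2.400000·1.000000=-2.4000; V=8.000000+-2.400000+-2.400000=3.2000
k=4 src: inc=-2.400000, refl=-2.400000·-0.600000=1.4400; V=5.600000+-2.400000+1.440000=4.6400
k=5 load: inc=1.440000, refl=1.440000·1.000000=1.4400; V=3.200000+1.440000+1.440000=6.0800
k=6 src: inc=1.440000, refl=1.440000·-0.600000=-0.8640; V=4.640000+1.440000+-0.864000=5.2160
k=7 load: inc=-0.864000, refl=-0.864000·1.000000=-0.8640; V=6.080000+-0.864000+-0.864000=4.3520
k=8 src: inc=-0.864000, refl=-0.864000·-0.600000=0.5184; V=5.216000+-0.864000+0.518400=4.8704
k=9 load: inc=0.518400, refl=0.518400·1.000000=0.5184; V=4.352000+0.518400+0.518400=5.3888
k=10 src: inc=0.518400, refl=0.518400·-0.600000=-0.3110; V=4.870400+0.518400+-0.311040=5.0778

0 0 source 4.0000
1 2 load 8.0000
2 4 source 5.6000
3 6 load 3.2000
4 8 source 4.6400
5 10 load 6.0800
6 12 source 5.2160
7 14 load 4.3520
8 16 source 4.8704
9 18 load 5.3888
10 20 source 5.0778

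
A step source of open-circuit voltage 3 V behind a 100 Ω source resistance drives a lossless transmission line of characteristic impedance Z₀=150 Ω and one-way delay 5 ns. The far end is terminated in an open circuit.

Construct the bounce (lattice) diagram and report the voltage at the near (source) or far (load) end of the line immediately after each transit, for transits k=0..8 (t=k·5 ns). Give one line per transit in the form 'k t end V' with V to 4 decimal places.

0 0 source 1.8000
1 5 load 3.6000
2 10 source 3.2400
3 15 load 2.8800
4 20 source 2.9520
5 25 load 3.0240
6 30 source 3.0096
7 35 load 2.9952
8 40 source 2.9981

Γ_L=1.000000, Γ_S=-0.200000; launch V₁=3·150/250=1.800000
k=0 src: V=1.8000
k=1 load: inc=1.800000, refl=1.800000·1.000000=1.8000; V=0.000000+1.800000+1.800000=3.6000
k=2 src: inc=1.800000, refl=1.800000·-0.200000=-0.3600; V=1.800000+1.800000+-0.360000=3.2400
k=3 load: inc=-0.360000, refl=-0.360000·1.000000=-0.3600; V=3.600000+-0.360000+-0.360000=2.8800
k=4 src: inc=-0.360000, refl=-0.360000·-0.200000=0.0720; V=3.240000+-0.360000+0.072000=2.9520
k=5 load: inc=0.072000, refl=0.072000·1.000000=0.0720; V=2.880000+0.072000+0.072000=3.0240
k=6 src: inc=0.072000, refl=0.072000·-0.200000=-0.0144; V=2.952000+0.072000+-0.014400=3.0096
k=7 load: inc=-0.014400, refl=-0.014400·1.000000=-0.0144; V=3.024000+-0.014400+-0.014400=2.9952
k=8 src: inc=-0.014400, refl=-0.014400·-0.200000=0.0029; V=3.009600+-0.014400+0.002880=2.9981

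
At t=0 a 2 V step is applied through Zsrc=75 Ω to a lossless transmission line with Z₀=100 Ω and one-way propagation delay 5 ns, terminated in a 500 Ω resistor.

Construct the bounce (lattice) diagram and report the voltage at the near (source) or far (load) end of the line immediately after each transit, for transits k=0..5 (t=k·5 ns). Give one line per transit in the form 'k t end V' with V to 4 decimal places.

0 0 source 1.1429
1 5 load 1.9048
2 10 source 1.7959
3 15 load 1.7234
4 20 source 1.7337
5 25 load 1.7406

Γ_L=0.666667, Γ_S=-0.142857; launch V₁=2·100/175=1.142857
k=0 src: V=1.1429
k=1 load: inc=1.142857, refl=1.142857·0.666667=0.7619; V=0.000000+1.142857+0.761905=1.9048
k=2 src: inc=0.761905, refl=0.761905·-0.142857=-0.1088; V=1.142857+0.761905+-0.108844=1.7959
k=3 load: inc=-0.108844, refl=-0.108844·0.666667=-0.0726; V=1.904762+-0.108844+-0.072562=1.7234
k=4 src: inc=-0.072562, refl=-0.072562·-0.142857=0.0104; V=1.795918+-0.072562+0.010366=1.7337
k=5 load: inc=0.010366, refl=0.010366·0.666667=0.0069; V=1.723356+0.010366+0.006911=1.7406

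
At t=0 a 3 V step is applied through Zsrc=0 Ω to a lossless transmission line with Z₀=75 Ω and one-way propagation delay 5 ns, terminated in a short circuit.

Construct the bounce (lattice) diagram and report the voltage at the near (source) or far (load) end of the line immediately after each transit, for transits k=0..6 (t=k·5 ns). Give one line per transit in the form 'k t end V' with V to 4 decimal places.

Γ_L=-1.000000, Γ_S=-1.000000; launch V₁=3·75/75=3.000000
k=0 src: V=3.0000
k=1 load: inc=3.000000, refl=3.000000·-1.000000=-3.0000; V=0.000000+3.000000+-3.000000=0.0000
k=2 src: inc=-3.000000, refl=-3.000000·-1.000000=3.0000; V=3.000000+-3.000000+3.000000=3.0000
k=3 load: inc=3.000000, refl=3.000000·-1.000000=-3.0000; V=0.000000+3.000000+-3.000000=0.0000
k=4 src: inc=-3.000000, refl=-3.000000·-1.000000=3.0000; V=3.000000+-3.000000+3.000000=3.0000
k=5 load: inc=3.000000, refl=3.000000·-1.000000=-3.0000; V=0.000000+3.000000+-3.000000=0.0000
k=6 src: inc=-3.000000, refl=-3.000000·-1.000000=3.0000; V=3.000000+-3.000000+3.000000=3.0000

0 0 source 3.0000
1 5 load 0.0000
2 10 source 3.0000
3 15 load 0.0000
4 20 source 3.0000
5 25 load 0.0000
6 30 source 3.0000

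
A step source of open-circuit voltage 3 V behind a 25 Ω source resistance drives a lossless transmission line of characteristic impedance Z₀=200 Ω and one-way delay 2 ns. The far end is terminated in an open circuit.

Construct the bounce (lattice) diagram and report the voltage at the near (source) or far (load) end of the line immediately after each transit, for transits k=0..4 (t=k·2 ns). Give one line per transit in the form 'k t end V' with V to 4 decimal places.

0 0 source 2.6667
1 2 load 5.3333
2 4 source 3.2593
3 6 load 1.1852
4 8 source 2.7984

Γ_L=1.000000, Γ_S=-0.777778; launch V₁=3·200/225=2.666667
k=0 src: V=2.6667
k=1 load: inc=2.666667, refl=2.666667·1.000000=2.6667; V=0.000000+2.666667+2.666667=5.3333
k=2 src: inc=2.666667, refl=2.666667·-0.777778=-2.0741; V=2.666667+2.666667+-2.074074=3.2593
k=3 load: inc=-2.074074, refl=-2.074074·1.000000=-2.0741; V=5.333333+-2.074074+-2.074074=1.1852
k=4 src: inc=-2.074074, refl=-2.074074·-0.777778=1.6132; V=3.259259+-2.074074+1.613169=2.7984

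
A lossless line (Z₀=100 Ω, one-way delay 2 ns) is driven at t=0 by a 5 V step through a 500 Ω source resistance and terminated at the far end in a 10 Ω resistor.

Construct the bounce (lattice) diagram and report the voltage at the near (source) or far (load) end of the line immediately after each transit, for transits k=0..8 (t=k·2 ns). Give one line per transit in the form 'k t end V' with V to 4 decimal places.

0 0 source 0.8333
1 2 load 0.1515
2 4 source -0.3030
3 6 load 0.0689
4 8 source 0.3168
5 10 load 0.1139
6 12 source -0.0213
7 14 load 0.0894
8 16 source 0.1631

Γ_L=-0.818182, Γ_S=0.666667; launch V₁=5·100/600=0.833333
k=0 src: V=0.8333
k=1 load: inc=0.833333, refl=0.833333·-0.818182=-0.6818; V=0.000000+0.833333+-0.681818=0.1515
k=2 src: inc=-0.681818, refl=-0.681818·0.666667=-0.4545; V=0.833333+-0.681818+-0.454545=-0.3030
k=3 load: inc=-0.454545, refl=-0.454545·-0.818182=0.3719; V=0.151515+-0.454545+0.371901=0.0689
k=4 src: inc=0.371901, refl=0.371901·0.666667=0.2479; V=-0.303030+0.371901+0.247934=0.3168
k=5 load: inc=0.247934, refl=0.247934·-0.818182=-0.2029; V=0.068871+0.247934+-0.202855=0.1139
k=6 src: inc=-0.202855, refl=-0.202855·0.666667=-0.1352; V=0.316804+-0.202855+-0.135237=-0.0213
k=7 load: inc=-0.135237, refl=-0.135237·-0.818182=0.1106; V=0.113949+-0.135237+0.110648=0.0894
k=8 src: inc=0.110648, refl=0.110648·0.666667=0.0738; V=-0.021287+0.110648+0.073765=0.1631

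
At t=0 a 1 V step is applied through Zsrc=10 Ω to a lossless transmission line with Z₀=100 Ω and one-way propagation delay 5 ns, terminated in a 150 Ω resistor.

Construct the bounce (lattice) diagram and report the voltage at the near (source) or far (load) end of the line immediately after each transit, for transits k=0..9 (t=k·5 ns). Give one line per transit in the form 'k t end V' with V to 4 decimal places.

0 0 source 0.9091
1 5 load 1.0909
2 10 source 0.9421
3 15 load 0.9124
4 20 source 0.9367
5 25 load 0.9416
6 30 source 0.9376
7 35 load 0.9368
8 40 source 0.9375
9 45 load 0.9376

Γ_L=0.200000, Γ_S=-0.818182; launch V₁=1·100/110=0.909091
k=0 src: V=0.9091
k=1 load: inc=0.909091, refl=0.909091·0.200000=0.1818; V=0.000000+0.909091+0.181818=1.0909
k=2 src: inc=0.181818, refl=0.181818·-0.818182=-0.1488; V=0.909091+0.181818+-0.148760=0.9421
k=3 load: inc=-0.148760, refl=-0.148760·0.200000=-0.0298; V=1.090909+-0.148760+-0.029752=0.9124
k=4 src: inc=-0.029752, refl=-0.029752·-0.818182=0.0243; V=0.942149+-0.029752+0.024343=0.9367
k=5 load: inc=0.024343, refl=0.024343·0.200000=0.0049; V=0.912397+0.024343+0.004869=0.9416
k=6 src: inc=0.004869, refl=0.004869·-0.818182=-0.0040; V=0.936739+0.004869+-0.003983=0.9376
k=7 load: inc=-0.003983, refl=-0.003983·0.200000=-0.0008; V=0.941608+-0.003983+-0.000797=0.9368
k=8 src: inc=-0.000797, refl=-0.000797·-0.818182=0.0007; V=0.937624+-0.000797+0.000652=0.9375
k=9 load: inc=0.000652, refl=0.000652·0.200000=0.0001; V=0.936828+0.000652+0.000130=0.9376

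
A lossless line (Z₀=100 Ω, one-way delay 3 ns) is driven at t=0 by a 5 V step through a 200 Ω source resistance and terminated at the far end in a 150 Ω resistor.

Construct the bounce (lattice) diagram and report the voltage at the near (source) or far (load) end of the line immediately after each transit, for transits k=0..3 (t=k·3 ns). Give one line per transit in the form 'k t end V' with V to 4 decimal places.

0 0 source 1.6667
1 3 load 2.0000
2 6 source 2.1111
3 9 load 2.1333

Γ_L=0.200000, Γ_S=0.333333; launch V₁=5·100/300=1.666667
k=0 src: V=1.6667
k=1 load: inc=1.666667, refl=1.666667·0.200000=0.3333; V=0.000000+1.666667+0.333333=2.0000
k=2 src: inc=0.333333, refl=0.333333·0.333333=0.1111; V=1.666667+0.333333+0.111111=2.1111
k=3 load: inc=0.111111, refl=0.111111·0.200000=0.0222; V=2.000000+0.111111+0.022222=2.1333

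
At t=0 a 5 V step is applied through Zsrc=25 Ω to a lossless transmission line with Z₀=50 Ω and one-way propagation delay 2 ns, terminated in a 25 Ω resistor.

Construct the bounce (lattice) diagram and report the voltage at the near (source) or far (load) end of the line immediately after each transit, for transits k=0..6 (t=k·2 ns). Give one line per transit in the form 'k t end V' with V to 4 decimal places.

Γ_L=-0.333333, Γ_S=-0.333333; launch V₁=5·50/75=3.333333
k=0 src: V=3.3333
k=1 load: inc=3.333333, refl=3.333333·-0.333333=-1.1111; V=0.000000+3.333333+-1.111111=2.2222
k=2 src: inc=-1.111111, refl=-1.111111·-0.333333=0.3704; V=3.333333+-1.111111+0.370370=2.5926
k=3 load: inc=0.370370, refl=0.370370·-0.333333=-0.1235; V=2.222222+0.370370+-0.123457=2.4691
k=4 src: inc=-0.123457, refl=-0.123457·-0.333333=0.0412; V=2.592593+-0.123457+0.041152=2.5103
k=5 load: inc=0.041152, refl=0.041152·-0.333333=-0.0137; V=2.469136+0.041152+-0.013717=2.4966
k=6 src: inc=-0.013717, refl=-0.013717·-0.333333=0.0046; V=2.510288+-0.013717+0.004572=2.5011

0 0 source 3.3333
1 2 load 2.2222
2 4 source 2.5926
3 6 load 2.4691
4 8 source 2.5103
5 10 load 2.4966
6 12 source 2.5011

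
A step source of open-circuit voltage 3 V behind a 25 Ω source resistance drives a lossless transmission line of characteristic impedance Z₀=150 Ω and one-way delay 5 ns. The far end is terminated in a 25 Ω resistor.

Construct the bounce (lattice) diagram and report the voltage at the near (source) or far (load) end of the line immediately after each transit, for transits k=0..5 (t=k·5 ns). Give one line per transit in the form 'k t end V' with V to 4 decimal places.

Γ_L=-0.714286, Γ_S=-0.714286; launch V₁=3·150/175=2.571429
k=0 src: V=2.5714
k=1 load: inc=2.571429, refl=2.571429·-0.714286=-1.8367; V=0.000000+2.571429+-1.836735=0.7347
k=2 src: inc=-1.836735, refl=-1.836735·-0.714286=1.3120; V=2.571429+-1.836735+1.311953=2.0466
k=3 load: inc=1.311953, refl=1.311953·-0.714286=-0.9371; V=0.734694+1.311953+-0.937110=1.1095
k=4 src: inc=-0.937110, refl=-0.937110·-0.714286=0.6694; V=2.046647+-0.937110+0.669364=1.7789
k=5 load: inc=0.669364, refl=0.669364·-0.714286=-0.4781; V=1.109538+0.669364+-0.478117=1.3008

0 0 source 2.5714
1 5 load 0.7347
2 10 source 2.0466
3 15 load 1.1095
4 20 source 1.7789
5 25 load 1.3008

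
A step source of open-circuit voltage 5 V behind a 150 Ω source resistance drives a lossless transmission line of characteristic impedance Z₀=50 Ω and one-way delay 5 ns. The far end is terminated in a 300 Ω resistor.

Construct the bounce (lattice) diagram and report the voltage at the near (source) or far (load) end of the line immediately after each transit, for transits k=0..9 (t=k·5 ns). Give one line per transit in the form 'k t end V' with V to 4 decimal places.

Γ_L=0.714286, Γ_S=0.500000; launch V₁=5·50/200=1.250000
k=0 src: V=1.2500
k=1 load: inc=1.250000, refl=1.250000·0.714286=0.8929; V=0.000000+1.250000+0.892857=2.1429
k=2 src: inc=0.892857, refl=0.892857·0.500000=0.4464; V=1.250000+0.892857+0.446429=2.5893
k=3 load: inc=0.446429, refl=0.446429·0.714286=0.3189; V=2.142857+0.446429+0.318878=2.9082
k=4 src: inc=0.318878, refl=0.318878·0.500000=0.1594; V=2.589286+0.318878+0.159439=3.0676
k=5 load: inc=0.159439, refl=0.159439·0.714286=0.1139; V=2.908163+0.159439+0.113885=3.1815
k=6 src: inc=0.113885, refl=0.113885·0.500000=0.0569; V=3.067602+0.113885+0.056942=3.2384
k=7 load: inc=0.056942, refl=0.056942·0.714286=0.0407; V=3.181487+0.056942+0.040673=3.2791
k=8 src: inc=0.040673, refl=0.040673·0.500000=0.0203; V=3.238429+0.040673+0.020337=3.2994
k=9 load: inc=0.020337, refl=0.020337·0.714286=0.0145; V=3.279102+0.020337+0.014526=3.3140

0 0 source 1.2500
1 5 load 2.1429
2 10 source 2.5893
3 15 load 2.9082
4 20 source 3.0676
5 25 load 3.1815
6 30 source 3.2384
7 35 load 3.2791
8 40 source 3.2994
9 45 load 3.3140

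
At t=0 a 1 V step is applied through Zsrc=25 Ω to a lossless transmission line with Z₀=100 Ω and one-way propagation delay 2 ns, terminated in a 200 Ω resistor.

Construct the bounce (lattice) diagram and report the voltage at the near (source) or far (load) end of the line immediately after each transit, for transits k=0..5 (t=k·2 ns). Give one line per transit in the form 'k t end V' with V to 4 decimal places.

Γ_L=0.333333, Γ_S=-0.600000; launch V₁=1·100/125=0.800000
k=0 src: V=0.8000
k=1 load: inc=0.800000, refl=0.800000·0.333333=0.2667; V=0.000000+0.800000+0.266667=1.0667
k=2 src: inc=0.266667, refl=0.266667·-0.600000=-0.1600; V=0.800000+0.266667+-0.160000=0.9067
k=3 load: inc=-0.160000, refl=-0.160000·0.333333=-0.0533; V=1.066667+-0.160000+-0.053333=0.8533
k=4 src: inc=-0.053333, refl=-0.053333·-0.600000=0.0320; V=0.906667+-0.053333+0.032000=0.8853
k=5 load: inc=0.032000, refl=0.032000·0.333333=0.0107; V=0.853333+0.032000+0.010667=0.8960

0 0 source 0.8000
1 2 load 1.0667
2 4 source 0.9067
3 6 load 0.8533
4 8 source 0.8853
5 10 load 0.8960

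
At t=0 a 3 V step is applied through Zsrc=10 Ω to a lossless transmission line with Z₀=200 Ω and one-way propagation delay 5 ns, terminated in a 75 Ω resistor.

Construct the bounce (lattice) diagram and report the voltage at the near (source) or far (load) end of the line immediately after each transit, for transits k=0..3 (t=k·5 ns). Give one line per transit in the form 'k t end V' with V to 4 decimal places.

0 0 source 2.8571
1 5 load 1.5584
2 10 source 2.7335
3 15 load 2.1994

Γ_L=-0.454545, Γ_S=-0.904762; launch V₁=3·200/210=2.857143
k=0 src: V=2.8571
k=1 load: inc=2.857143, refl=2.857143·-0.454545=-1.2987; V=0.000000+2.857143+-1.298701=1.5584
k=2 src: inc=-1.298701, refl=-1.298701·-0.904762=1.1750; V=2.857143+-1.298701+1.175015=2.7335
k=3 load: inc=1.175015, refl=1.175015·-0.454545=-0.5341; V=1.558442+1.175015+-0.534098=2.1994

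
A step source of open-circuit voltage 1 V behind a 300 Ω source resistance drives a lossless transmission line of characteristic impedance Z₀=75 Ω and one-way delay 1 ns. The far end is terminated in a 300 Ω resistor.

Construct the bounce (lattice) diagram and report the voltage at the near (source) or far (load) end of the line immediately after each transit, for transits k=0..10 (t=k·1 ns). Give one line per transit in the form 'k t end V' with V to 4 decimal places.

0 0 source 0.2000
1 1 load 0.3200
2 2 source 0.3920
3 3 load 0.4352
4 4 source 0.4611
5 5 load 0.4767
6 6 source 0.4860
7 7 load 0.4916
8 8 source 0.4950
9 9 load 0.4970
10 10 source 0.4982

Γ_L=0.600000, Γ_S=0.600000; launch V₁=1·75/375=0.200000
k=0 src: V=0.2000
k=1 load: inc=0.200000, refl=0.200000·0.600000=0.1200; V=0.000000+0.200000+0.120000=0.3200
k=2 src: inc=0.120000, refl=0.120000·0.600000=0.0720; V=0.200000+0.120000+0.072000=0.3920
k=3 load: inc=0.072000, refl=0.072000·0.600000=0.0432; V=0.320000+0.072000+0.043200=0.4352
k=4 src: inc=0.043200, refl=0.043200·0.600000=0.0259; V=0.392000+0.043200+0.025920=0.4611
k=5 load: inc=0.025920, refl=0.025920·0.600000=0.0156; V=0.435200+0.025920+0.015552=0.4767
k=6 src: inc=0.015552, refl=0.015552·0.600000=0.0093; V=0.461120+0.015552+0.009331=0.4860
k=7 load: inc=0.009331, refl=0.009331·0.600000=0.0056; V=0.476672+0.009331+0.005599=0.4916
k=8 src: inc=0.005599, refl=0.005599·0.600000=0.0034; V=0.486003+0.005599+0.003359=0.4950
k=9 load: inc=0.003359, refl=0.003359·0.600000=0.0020; V=0.491602+0.003359+0.002016=0.4970
k=10 src: inc=0.002016, refl=0.002016·0.600000=0.0012; V=0.494961+0.002016+0.001209=0.4982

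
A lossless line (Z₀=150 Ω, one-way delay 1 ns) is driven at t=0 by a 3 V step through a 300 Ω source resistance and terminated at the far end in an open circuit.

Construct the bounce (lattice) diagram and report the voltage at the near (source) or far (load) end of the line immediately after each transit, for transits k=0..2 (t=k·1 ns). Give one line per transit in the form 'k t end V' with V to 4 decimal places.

0 0 source 1.0000
1 1 load 2.0000
2 2 source 2.3333

Γ_L=1.000000, Γ_S=0.333333; launch V₁=3·150/450=1.000000
k=0 src: V=1.0000
k=1 load: inc=1.000000, refl=1.000000·1.000000=1.0000; V=0.000000+1.000000+1.000000=2.0000
k=2 src: inc=1.000000, refl=1.000000·0.333333=0.3333; V=1.000000+1.000000+0.333333=2.3333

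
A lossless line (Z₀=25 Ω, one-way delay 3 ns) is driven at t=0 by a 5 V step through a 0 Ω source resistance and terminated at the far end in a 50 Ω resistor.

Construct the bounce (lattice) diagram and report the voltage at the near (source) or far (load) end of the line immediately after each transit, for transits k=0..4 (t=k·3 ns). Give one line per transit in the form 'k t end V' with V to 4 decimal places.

Γ_L=0.333333, Γ_S=-1.000000; launch V₁=5·25/25=5.000000
k=0 src: V=5.0000
k=1 load: inc=5.000000, refl=5.000000·0.333333=1.6667; V=0.000000+5.000000+1.666667=6.6667
k=2 src: inc=1.666667, refl=1.666667·-1.000000=-1.6667; V=5.000000+1.666667+-1.666667=5.0000
k=3 load: inc=-1.666667, refl=-1.666667·0.333333=-0.5556; V=6.666667+-1.666667+-0.555556=4.4444
k=4 src: inc=-0.555556, refl=-0.555556·-1.000000=0.5556; V=5.000000+-0.555556+0.555556=5.0000

0 0 source 5.0000
1 3 load 6.6667
2 6 source 5.0000
3 9 load 4.4444
4 12 source 5.0000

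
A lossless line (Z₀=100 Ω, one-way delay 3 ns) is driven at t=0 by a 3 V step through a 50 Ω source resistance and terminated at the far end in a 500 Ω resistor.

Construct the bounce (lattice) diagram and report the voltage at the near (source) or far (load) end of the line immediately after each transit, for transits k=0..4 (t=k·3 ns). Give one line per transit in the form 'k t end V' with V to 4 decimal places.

0 0 source 2.0000
1 3 load 3.3333
2 6 source 2.8889
3 9 load 2.5926
4 12 source 2.6914

Γ_L=0.666667, Γ_S=-0.333333; launch V₁=3·100/150=2.000000
k=0 src: V=2.0000
k=1 load: inc=2.000000, refl=2.000000·0.666667=1.3333; V=0.000000+2.000000+1.333333=3.3333
k=2 src: inc=1.333333, refl=1.333333·-0.333333=-0.4444; V=2.000000+1.333333+-0.444444=2.8889
k=3 load: inc=-0.444444, refl=-0.444444·0.666667=-0.2963; V=3.333333+-0.444444+-0.296296=2.5926
k=4 src: inc=-0.296296, refl=-0.296296·-0.333333=0.0988; V=2.888889+-0.296296+0.098765=2.6914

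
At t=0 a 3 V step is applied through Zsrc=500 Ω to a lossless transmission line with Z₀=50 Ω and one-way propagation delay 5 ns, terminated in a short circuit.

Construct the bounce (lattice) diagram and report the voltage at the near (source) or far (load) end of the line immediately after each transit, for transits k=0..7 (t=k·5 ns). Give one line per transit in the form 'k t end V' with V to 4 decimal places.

0 0 source 0.2727
1 5 load 0.0000
2 10 source -0.2231
3 15 load 0.0000
4 20 source 0.1826
5 25 load 0.0000
6 30 source -0.1494
7 35 load 0.0000

Γ_L=-1.000000, Γ_S=0.818182; launch V₁=3·50/550=0.272727
k=0 src: V=0.2727
k=1 load: inc=0.272727, refl=0.272727·-1.000000=-0.2727; V=0.000000+0.272727+-0.272727=0.0000
k=2 src: inc=-0.272727, refl=-0.272727·0.818182=-0.2231; V=0.272727+-0.272727+-0.223140=-0.2231
k=3 load: inc=-0.223140, refl=-0.223140·-1.000000=0.2231; V=0.000000+-0.223140+0.223140=0.0000
k=4 src: inc=0.223140, refl=0.223140·0.818182=0.1826; V=-0.223140+0.223140+0.182569=0.1826
k=5 load: inc=0.182569, refl=0.182569·-1.000000=-0.1826; V=0.000000+0.182569+-0.182569=0.0000
k=6 src: inc=-0.182569, refl=-0.182569·0.818182=-0.1494; V=0.182569+-0.182569+-0.149375=-0.1494
k=7 load: inc=-0.149375, refl=-0.149375·-1.000000=0.1494; V=0.000000+-0.149375+0.149375=0.0000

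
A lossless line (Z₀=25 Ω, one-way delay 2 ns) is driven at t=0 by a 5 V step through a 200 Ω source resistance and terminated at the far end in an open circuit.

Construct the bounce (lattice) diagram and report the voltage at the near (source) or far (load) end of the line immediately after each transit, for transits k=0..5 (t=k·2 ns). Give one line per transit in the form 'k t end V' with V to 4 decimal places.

0 0 source 0.5556
1 2 load 1.1111
2 4 source 1.5432
3 6 load 1.9753
4 8 source 2.3114
5 10 load 2.6475

Γ_L=1.000000, Γ_S=0.777778; launch V₁=5·25/225=0.555556
k=0 src: V=0.5556
k=1 load: inc=0.555556, refl=0.555556·1.000000=0.5556; V=0.000000+0.555556+0.555556=1.1111
k=2 src: inc=0.555556, refl=0.555556·0.777778=0.4321; V=0.555556+0.555556+0.432099=1.5432
k=3 load: inc=0.432099, refl=0.432099·1.000000=0.4321; V=1.111111+0.432099+0.432099=1.9753
k=4 src: inc=0.432099, refl=0.432099·0.777778=0.3361; V=1.543210+0.432099+0.336077=2.3114
k=5 load: inc=0.336077, refl=0.336077·1.000000=0.3361; V=1.975309+0.336077+0.336077=2.6475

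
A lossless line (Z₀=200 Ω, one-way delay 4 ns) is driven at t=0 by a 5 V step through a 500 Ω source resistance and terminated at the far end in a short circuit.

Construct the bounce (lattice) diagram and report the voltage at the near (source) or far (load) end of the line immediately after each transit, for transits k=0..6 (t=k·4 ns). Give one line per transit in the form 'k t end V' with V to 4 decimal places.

0 0 source 1.4286
1 4 load 0.0000
2 8 source -0.6122
3 12 load 0.0000
4 16 source 0.2624
5 20 load 0.0000
6 24 source -0.1125

Γ_L=-1.000000, Γ_S=0.428571; launch V₁=5·200/700=1.428571
k=0 src: V=1.4286
k=1 load: inc=1.428571, refl=1.428571·-1.000000=-1.4286; V=0.000000+1.428571+-1.428571=0.0000
k=2 src: inc=-1.428571, refl=-1.428571·0.428571=-0.6122; V=1.428571+-1.428571+-0.612245=-0.6122
k=3 load: inc=-0.612245, refl=-0.612245·-1.000000=0.6122; V=0.000000+-0.612245+0.612245=0.0000
k=4 src: inc=0.612245, refl=0.612245·0.428571=0.2624; V=-0.612245+0.612245+0.262391=0.2624
k=5 load: inc=0.262391, refl=0.262391·-1.000000=-0.2624; V=0.000000+0.262391+-0.262391=0.0000
k=6 src: inc=-0.262391, refl=-0.262391·0.428571=-0.1125; V=0.262391+-0.262391+-0.112453=-0.1125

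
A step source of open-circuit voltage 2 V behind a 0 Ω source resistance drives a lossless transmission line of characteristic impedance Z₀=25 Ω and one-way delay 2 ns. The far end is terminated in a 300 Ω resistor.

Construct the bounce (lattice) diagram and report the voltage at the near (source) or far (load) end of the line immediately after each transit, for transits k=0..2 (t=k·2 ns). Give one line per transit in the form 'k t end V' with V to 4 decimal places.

0 0 source 2.0000
1 2 load 3.6923
2 4 source 2.0000

Γ_L=0.846154, Γ_S=-1.000000; launch V₁=2·25/25=2.000000
k=0 src: V=2.0000
k=1 load: inc=2.000000, refl=2.000000·0.846154=1.6923; V=0.000000+2.000000+1.692308=3.6923
k=2 src: inc=1.692308, refl=1.692308·-1.000000=-1.6923; V=2.000000+1.692308+-1.692308=2.0000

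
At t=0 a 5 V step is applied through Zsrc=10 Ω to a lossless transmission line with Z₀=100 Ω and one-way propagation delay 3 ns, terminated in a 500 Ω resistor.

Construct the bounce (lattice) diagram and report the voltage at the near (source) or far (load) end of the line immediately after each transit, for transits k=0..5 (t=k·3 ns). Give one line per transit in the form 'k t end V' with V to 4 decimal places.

Γ_L=0.666667, Γ_S=-0.818182; launch V₁=5·100/110=4.545455
k=0 src: V=4.5455
k=1 load: inc=4.545455, refl=4.545455·0.666667=3.0303; V=0.000000+4.545455+3.030303=7.5758
k=2 src: inc=3.030303, refl=3.030303·-0.818182=-2.4793; V=4.545455+3.030303+-2.479339=5.0964
k=3 load: inc=-2.479339, refl=-2.479339·0.666667=-1.6529; V=7.575758+-2.479339+-1.652893=3.4435
k=4 src: inc=-1.652893, refl=-1.652893·-0.818182=1.3524; V=5.096419+-1.652893+1.352367=4.7959
k=5 load: inc=1.352367, refl=1.352367·0.666667=0.9016; V=3.443526+1.352367+0.901578=5.6975

0 0 source 4.5455
1 3 load 7.5758
2 6 source 5.0964
3 9 load 3.4435
4 12 source 4.7959
5 15 load 5.6975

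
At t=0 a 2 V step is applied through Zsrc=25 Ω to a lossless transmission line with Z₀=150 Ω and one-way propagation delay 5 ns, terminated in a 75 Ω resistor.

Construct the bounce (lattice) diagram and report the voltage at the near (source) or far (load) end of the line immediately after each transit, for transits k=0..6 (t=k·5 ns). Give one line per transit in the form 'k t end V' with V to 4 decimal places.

0 0 source 1.7143
1 5 load 1.1429
2 10 source 1.5510
3 15 load 1.4150
4 20 source 1.5121
5 25 load 1.4798
6 30 source 1.5029

Γ_L=-0.333333, Γ_S=-0.714286; launch V₁=2·150/175=1.714286
k=0 src: V=1.7143
k=1 load: inc=1.714286, refl=1.714286·-0.333333=-0.5714; V=0.000000+1.714286+-0.571429=1.1429
k=2 src: inc=-0.571429, refl=-0.571429·-0.714286=0.4082; V=1.714286+-0.571429+0.408163=1.5510
k=3 load: inc=0.408163, refl=0.408163·-0.333333=-0.1361; V=1.142857+0.408163+-0.136054=1.4150
k=4 src: inc=-0.136054, refl=-0.136054·-0.714286=0.0972; V=1.551020+-0.136054+0.097182=1.5121
k=5 load: inc=0.097182, refl=0.097182·-0.333333=-0.0324; V=1.414966+0.097182+-0.032394=1.4798
k=6 src: inc=-0.032394, refl=-0.032394·-0.714286=0.0231; V=1.512148+-0.032394+0.023139=1.5029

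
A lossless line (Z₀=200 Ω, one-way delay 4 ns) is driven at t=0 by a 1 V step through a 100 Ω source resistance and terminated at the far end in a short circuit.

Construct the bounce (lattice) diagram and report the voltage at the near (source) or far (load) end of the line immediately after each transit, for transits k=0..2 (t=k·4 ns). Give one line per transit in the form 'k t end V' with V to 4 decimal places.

0 0 source 0.6667
1 4 load 0.0000
2 8 source 0.2222

Γ_L=-1.000000, Γ_S=-0.333333; launch V₁=1·200/300=0.666667
k=0 src: V=0.6667
k=1 load: inc=0.666667, refl=0.666667·-1.000000=-0.6667; V=0.000000+0.666667+-0.666667=0.0000
k=2 src: inc=-0.666667, refl=-0.666667·-0.333333=0.2222; V=0.666667+-0.666667+0.222222=0.2222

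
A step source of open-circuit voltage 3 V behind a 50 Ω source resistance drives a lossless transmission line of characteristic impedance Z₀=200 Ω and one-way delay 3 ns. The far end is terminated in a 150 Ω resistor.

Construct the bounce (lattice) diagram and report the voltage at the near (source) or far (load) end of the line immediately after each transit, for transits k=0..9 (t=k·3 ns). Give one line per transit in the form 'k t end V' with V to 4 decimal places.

Γ_L=-0.142857, Γ_S=-0.600000; launch V₁=3·200/250=2.400000
k=0 src: V=2.4000
k=1 load: inc=2.400000, refl=2.400000·-0.142857=-0.3429; V=0.000000+2.400000+-0.342857=2.0571
k=2 src: inc=-0.342857, refl=-0.342857·-0.600000=0.2057; V=2.400000+-0.342857+0.205714=2.2629
k=3 load: inc=0.205714, refl=0.205714·-0.142857=-0.0294; V=2.057143+0.205714+-0.029388=2.2335
k=4 src: inc=-0.029388, refl=-0.029388·-0.600000=0.0176; V=2.262857+-0.029388+0.017633=2.2511
k=5 load: inc=0.017633, refl=0.017633·-0.142857=-0.0025; V=2.233469+0.017633+-0.002519=2.2486
k=6 src: inc=-0.002519, refl=-0.002519·-0.600000=0.0015; V=2.251102+-0.002519+0.001511=2.2501
k=7 load: inc=0.001511, refl=0.001511·-0.142857=-0.0002; V=2.248583+0.001511+-0.000216=2.2499
k=8 src: inc=-0.000216, refl=-0.000216·-0.600000=0.0001; V=2.250094+-0.000216+0.000130=2.2500
k=9 load: inc=0.000130, refl=0.000130·-0.142857=-0.0000; V=2.249879+0.000130+-0.000019=2.2500

0 0 source 2.4000
1 3 load 2.0571
2 6 source 2.2629
3 9 load 2.2335
4 12 source 2.2511
5 15 load 2.2486
6 18 source 2.2501
7 21 load 2.2499
8 24 source 2.2500
9 27 load 2.2500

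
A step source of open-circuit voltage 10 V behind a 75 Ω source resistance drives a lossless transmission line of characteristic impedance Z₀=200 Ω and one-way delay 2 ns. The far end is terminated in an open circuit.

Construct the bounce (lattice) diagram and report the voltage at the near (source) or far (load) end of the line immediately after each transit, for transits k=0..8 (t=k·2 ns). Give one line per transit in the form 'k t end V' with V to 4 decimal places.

0 0 source 7.2727
1 2 load 14.5455
2 4 source 11.2397
3 6 load 7.9339
4 8 source 9.4365
5 10 load 10.9391
6 12 source 10.2561
7 14 load 9.5731
8 16 source 9.8836

Γ_L=1.000000, Γ_S=-0.454545; launch V₁=10·200/275=7.272727
k=0 src: V=7.2727
k=1 load: inc=7.272727, refl=7.272727·1.000000=7.2727; V=0.000000+7.272727+7.272727=14.5455
k=2 src: inc=7.272727, refl=7.272727·-0.454545=-3.3058; V=7.272727+7.272727+-3.305785=11.2397
k=3 load: inc=-3.305785, refl=-3.305785·1.000000=-3.3058; V=14.545455+-3.305785+-3.305785=7.9339
k=4 src: inc=-3.305785, refl=-3.305785·-0.454545=1.5026; V=11.239669+-3.305785+1.502630=9.4365
k=5 load: inc=1.502630, refl=1.502630·1.000000=1.5026; V=7.933884+1.502630+1.502630=10.9391
k=6 src: inc=1.502630, refl=1.502630·-0.454545=-0.6830; V=9.436514+1.502630+-0.683013=10.2561
k=7 load: inc=-0.683013, refl=-0.683013·1.000000=-0.6830; V=10.939144+-0.683013+-0.683013=9.5731
k=8 src: inc=-0.683013, refl=-0.683013·-0.454545=0.3105; V=10.256130+-0.683013+0.310461=9.8836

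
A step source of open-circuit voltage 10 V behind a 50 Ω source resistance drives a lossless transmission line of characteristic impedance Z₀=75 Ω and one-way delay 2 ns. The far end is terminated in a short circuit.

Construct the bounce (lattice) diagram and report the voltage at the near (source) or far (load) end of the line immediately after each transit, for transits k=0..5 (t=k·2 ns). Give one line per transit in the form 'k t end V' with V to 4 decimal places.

Γ_L=-1.000000, Γ_S=-0.200000; launch V₁=10·75/125=6.000000
k=0 src: V=6.0000
k=1 load: inc=6.000000, refl=6.000000·-1.000000=-6.0000; V=0.000000+6.000000+-6.000000=0.0000
k=2 src: inc=-6.000000, refl=-6.000000·-0.200000=1.2000; V=6.000000+-6.000000+1.200000=1.2000
k=3 load: inc=1.200000, refl=1.200000·-1.000000=-1.2000; V=0.000000+1.200000+-1.200000=0.0000
k=4 src: inc=-1.200000, refl=-1.200000·-0.200000=0.2400; V=1.200000+-1.200000+0.240000=0.2400
k=5 load: inc=0.240000, refl=0.240000·-1.000000=-0.2400; V=0.000000+0.240000+-0.240000=0.0000

0 0 source 6.0000
1 2 load 0.0000
2 4 source 1.2000
3 6 load 0.0000
4 8 source 0.2400
5 10 load 0.0000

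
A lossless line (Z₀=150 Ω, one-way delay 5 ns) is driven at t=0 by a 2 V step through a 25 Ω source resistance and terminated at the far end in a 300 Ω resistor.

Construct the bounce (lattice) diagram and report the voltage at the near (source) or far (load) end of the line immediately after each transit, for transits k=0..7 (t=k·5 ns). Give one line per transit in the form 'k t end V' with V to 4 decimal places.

Γ_L=0.333333, Γ_S=-0.714286; launch V₁=2·150/175=1.714286
k=0 src: V=1.7143
k=1 load: inc=1.714286, refl=1.714286·0.333333=0.5714; V=0.000000+1.714286+0.571429=2.2857
k=2 src: inc=0.571429, refl=0.571429·-0.714286=-0.4082; V=1.714286+0.571429+-0.408163=1.8776
k=3 load: inc=-0.408163, refl=-0.408163·0.333333=-0.1361; V=2.285714+-0.408163+-0.136054=1.7415
k=4 src: inc=-0.136054, refl=-0.136054·-0.714286=0.0972; V=1.877551+-0.136054+0.097182=1.8387
k=5 load: inc=0.097182, refl=0.097182·0.333333=0.0324; V=1.741497+0.097182+0.032394=1.8711
k=6 src: inc=0.032394, refl=0.032394·-0.714286=-0.0231; V=1.838678+0.032394+-0.023139=1.8479
k=7 load: inc=-0.023139, refl=-0.023139·0.333333=-0.0077; V=1.871072+-0.023139+-0.007713=1.8402

0 0 source 1.7143
1 5 load 2.2857
2 10 source 1.8776
3 15 load 1.7415
4 20 source 1.8387
5 25 load 1.8711
6 30 source 1.8479
7 35 load 1.8402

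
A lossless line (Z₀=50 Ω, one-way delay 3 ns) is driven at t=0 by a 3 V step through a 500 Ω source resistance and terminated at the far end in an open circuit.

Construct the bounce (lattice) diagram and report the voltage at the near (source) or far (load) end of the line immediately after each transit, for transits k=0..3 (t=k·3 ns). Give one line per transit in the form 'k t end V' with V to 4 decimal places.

0 0 source 0.2727
1 3 load 0.5455
2 6 source 0.7686
3 9 load 0.9917

Γ_L=1.000000, Γ_S=0.818182; launch V₁=3·50/550=0.272727
k=0 src: V=0.2727
k=1 load: inc=0.272727, refl=0.272727·1.000000=0.2727; V=0.000000+0.272727+0.272727=0.5455
k=2 src: inc=0.272727, refl=0.272727·0.818182=0.2231; V=0.272727+0.272727+0.223140=0.7686
k=3 load: inc=0.223140, refl=0.223140·1.000000=0.2231; V=0.545455+0.223140+0.223140=0.9917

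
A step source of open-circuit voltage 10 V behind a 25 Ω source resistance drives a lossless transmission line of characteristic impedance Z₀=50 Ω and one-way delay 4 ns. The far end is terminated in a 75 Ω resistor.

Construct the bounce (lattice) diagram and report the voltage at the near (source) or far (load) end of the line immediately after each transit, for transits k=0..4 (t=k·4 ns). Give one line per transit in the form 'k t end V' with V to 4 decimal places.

Γ_L=0.200000, Γ_S=-0.333333; launch V₁=10·50/75=6.666667
k=0 src: V=6.6667
k=1 load: inc=6.666667, refl=6.666667·0.200000=1.3333; V=0.000000+6.666667+1.333333=8.0000
k=2 src: inc=1.333333, refl=1.333333·-0.333333=-0.4444; V=6.666667+1.333333+-0.444444=7.5556
k=3 load: inc=-0.444444, refl=-0.444444·0.200000=-0.0889; V=8.000000+-0.444444+-0.088889=7.4667
k=4 src: inc=-0.088889, refl=-0.088889·-0.333333=0.0296; V=7.555556+-0.088889+0.029630=7.4963

0 0 source 6.6667
1 4 load 8.0000
2 8 source 7.5556
3 12 load 7.4667
4 16 source 7.4963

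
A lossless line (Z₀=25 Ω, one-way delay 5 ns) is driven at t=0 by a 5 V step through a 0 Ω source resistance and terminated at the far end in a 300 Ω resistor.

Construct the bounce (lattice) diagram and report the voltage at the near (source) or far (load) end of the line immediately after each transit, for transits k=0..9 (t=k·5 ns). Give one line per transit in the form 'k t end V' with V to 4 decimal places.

Γ_L=0.846154, Γ_S=-1.000000; launch V₁=5·25/25=5.000000
k=0 src: V=5.0000
k=1 load: inc=5.000000, refl=5.000000·0.846154=4.2308; V=0.000000+5.000000+4.230769=9.2308
k=2 src: inc=4.230769, refl=4.230769·-1.000000=-4.2308; V=5.000000+4.230769+-4.230769=5.0000
k=3 load: inc=-4.230769, refl=-4.230769·0.846154=-3.5799; V=9.230769+-4.230769+-3.579882=1.4201
k=4 src: inc=-3.579882, refl=-3.579882·-1.000000=3.5799; V=5.000000+-3.579882+3.579882=5.0000
k=5 load: inc=3.579882, refl=3.579882·0.846154=3.0291; V=1.420118+3.579882+3.029131=8.0291
k=6 src: inc=3.029131, refl=3.029131·-1.000000=-3.0291; V=5.000000+3.029131+-3.029131=5.0000
k=7 load: inc=-3.029131, refl=-3.029131·0.846154=-2.5631; V=8.029131+-3.029131+-2.563111=2.4369
k=8 src: inc=-2.563111, refl=-2.563111·-1.000000=2.5631; V=5.000000+-2.563111+2.563111=5.0000
k=9 load: inc=2.563111, refl=2.563111·0.846154=2.1688; V=2.436889+2.563111+2.168786=7.1688

0 0 source 5.0000
1 5 load 9.2308
2 10 source 5.0000
3 15 load 1.4201
4 20 source 5.0000
5 25 load 8.0291
6 30 source 5.0000
7 35 load 2.4369
8 40 source 5.0000
9 45 load 7.1688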